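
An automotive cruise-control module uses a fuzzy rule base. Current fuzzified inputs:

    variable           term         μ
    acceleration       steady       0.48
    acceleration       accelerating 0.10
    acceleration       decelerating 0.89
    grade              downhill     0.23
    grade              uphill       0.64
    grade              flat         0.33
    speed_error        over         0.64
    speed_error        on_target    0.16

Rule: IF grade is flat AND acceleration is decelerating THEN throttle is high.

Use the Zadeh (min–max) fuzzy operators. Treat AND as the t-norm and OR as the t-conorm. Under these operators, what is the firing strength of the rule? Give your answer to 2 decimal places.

0.33

firing strength: flat=0.33, decelerating=0.89; AND[min(a, b)] → w = 0.33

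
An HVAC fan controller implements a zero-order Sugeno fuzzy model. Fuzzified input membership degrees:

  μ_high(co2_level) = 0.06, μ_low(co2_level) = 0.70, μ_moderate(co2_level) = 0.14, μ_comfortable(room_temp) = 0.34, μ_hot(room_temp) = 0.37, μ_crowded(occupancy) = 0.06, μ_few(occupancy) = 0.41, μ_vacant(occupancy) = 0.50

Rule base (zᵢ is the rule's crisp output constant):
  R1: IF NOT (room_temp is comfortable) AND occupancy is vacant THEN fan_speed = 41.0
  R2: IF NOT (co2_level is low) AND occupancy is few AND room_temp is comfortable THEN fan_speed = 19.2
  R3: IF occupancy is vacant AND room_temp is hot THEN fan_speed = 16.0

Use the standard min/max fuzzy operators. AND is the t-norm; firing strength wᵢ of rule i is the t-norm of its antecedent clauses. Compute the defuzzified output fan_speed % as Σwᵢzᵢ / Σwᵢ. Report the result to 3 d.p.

27.504

R1 (z=41.0): ¬comfortable=1−0.34=0.66, vacant=0.50; AND[min(a, b)] → w = 0.50
R2 (z=19.2): ¬low=1−0.70=0.30, few=0.41, comfortable=0.34; AND[min(a, b)] → w = 0.30
R3 (z=16.0): vacant=0.50, hot=0.37; AND[min(a, b)] → w = 0.37
Weighted average = (0.50·41.0 + 0.30·19.2 + 0.37·16.0) / (0.50 + 0.30 + 0.37)
  = 32.1800 / 1.1700 = 27.504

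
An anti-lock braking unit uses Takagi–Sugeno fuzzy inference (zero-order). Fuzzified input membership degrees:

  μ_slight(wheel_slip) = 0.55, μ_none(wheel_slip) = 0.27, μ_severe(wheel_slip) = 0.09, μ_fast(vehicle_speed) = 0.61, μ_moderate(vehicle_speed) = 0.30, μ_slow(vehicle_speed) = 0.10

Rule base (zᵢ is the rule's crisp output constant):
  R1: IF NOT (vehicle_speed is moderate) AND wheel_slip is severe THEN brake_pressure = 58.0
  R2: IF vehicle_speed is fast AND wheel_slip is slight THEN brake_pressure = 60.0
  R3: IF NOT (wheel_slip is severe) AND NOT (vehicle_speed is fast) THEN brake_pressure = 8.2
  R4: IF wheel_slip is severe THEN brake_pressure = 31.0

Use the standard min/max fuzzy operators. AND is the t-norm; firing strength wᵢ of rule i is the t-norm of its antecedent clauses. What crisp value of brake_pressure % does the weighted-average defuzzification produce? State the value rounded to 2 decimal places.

R1 (z=58.0): ¬moderate=1−0.30=0.70, severe=0.09; AND[min(a, b)] → w = 0.09
R2 (z=60.0): fast=0.61, slight=0.55; AND[min(a, b)] → w = 0.55
R3 (z=8.2): ¬severe=1−0.09=0.91, ¬fast=1−0.61=0.39; AND[min(a, b)] → w = 0.39
R4 (z=31.0): severe=0.09 → w = 0.09
Weighted average = (0.09·58.0 + 0.55·60.0 + 0.39·8.2 + 0.09·31.0) / (0.09 + 0.55 + 0.39 + 0.09)
  = 44.2080 / 1.1200 = 39.47

39.47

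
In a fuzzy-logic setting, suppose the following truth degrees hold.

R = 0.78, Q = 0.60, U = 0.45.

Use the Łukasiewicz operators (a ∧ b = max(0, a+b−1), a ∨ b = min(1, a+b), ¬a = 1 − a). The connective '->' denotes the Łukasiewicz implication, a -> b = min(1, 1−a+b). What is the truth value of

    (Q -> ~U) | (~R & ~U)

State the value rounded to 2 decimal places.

~U = 1 − 0.45 = 0.55
Q -> ~U  [Łukasiewicz: min(1, 1−a+b)] with a=0.60, b=0.55 → 0.95
~R = 1 − 0.78 = 0.22
~U = 1 − 0.45 = 0.55
~R & ~U = max(0, a+b−1) on (0.22, 0.55) = 0.00
(Q -> ~U) | (~R & ~U) = min(1, a+b) on (0.95, 0.00) = 0.95

0.95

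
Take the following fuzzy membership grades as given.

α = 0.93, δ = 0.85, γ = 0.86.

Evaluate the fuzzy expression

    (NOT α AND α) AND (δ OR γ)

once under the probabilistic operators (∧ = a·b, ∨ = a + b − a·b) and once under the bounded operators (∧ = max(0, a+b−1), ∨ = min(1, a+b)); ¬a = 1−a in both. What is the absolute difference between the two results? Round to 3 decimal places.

0.064

Under probabilistic:
  NOT α = 1 − 0.9300 = 0.0700
  NOT α AND α = a·b on (0.0700, 0.9300) = 0.0651
  δ OR γ = a + b − a·b on (0.8500, 0.8600) = 0.9790
  (NOT α AND α) AND (δ OR γ) = a·b on (0.0651, 0.9790) = 0.0637
  → value = 0.0637
Under bounded:
  NOT α = 1 − 0.93 = 0.07
  NOT α AND α = max(0, a+b−1) on (0.07, 0.93) = 0.00
  δ OR γ = min(1, a+b) on (0.85, 0.86) = 1.00
  (NOT α AND α) AND (δ OR γ) = max(0, a+b−1) on (0.00, 1.00) = 0.00
  → value = 0.0000
|0.0637 − 0.0000| = 0.064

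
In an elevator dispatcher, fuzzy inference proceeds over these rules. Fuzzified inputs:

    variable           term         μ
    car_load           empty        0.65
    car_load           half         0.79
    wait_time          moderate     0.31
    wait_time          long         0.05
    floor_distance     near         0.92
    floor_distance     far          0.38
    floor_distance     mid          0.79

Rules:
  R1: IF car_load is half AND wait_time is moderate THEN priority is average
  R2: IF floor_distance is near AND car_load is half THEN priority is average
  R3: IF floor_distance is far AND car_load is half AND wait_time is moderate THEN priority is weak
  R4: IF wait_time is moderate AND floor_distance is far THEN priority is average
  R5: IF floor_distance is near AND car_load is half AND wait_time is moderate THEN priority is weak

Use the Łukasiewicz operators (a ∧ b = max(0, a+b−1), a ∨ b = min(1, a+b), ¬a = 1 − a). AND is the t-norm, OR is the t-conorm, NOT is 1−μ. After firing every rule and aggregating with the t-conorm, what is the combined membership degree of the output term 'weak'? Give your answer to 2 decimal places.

R1: half=0.79, moderate=0.31; AND[max(0, a+b−1)] → w = 0.10
R2: near=0.92, half=0.79; AND[max(0, a+b−1)] → w = 0.71
R3: far=0.38, half=0.79, moderate=0.31; AND[max(0, a+b−1)] → w = 0.00
R4: moderate=0.31, far=0.38; AND[max(0, a+b−1)] → w = 0.00
R5: near=0.92, half=0.79, moderate=0.31; AND[max(0, a+b−1)] → w = 0.02
Rules with consequent 'weak': {R3, R5} → strengths 0.00, 0.02
Aggregate via t-conorm [min(1, a+b)]: 0.02

0.02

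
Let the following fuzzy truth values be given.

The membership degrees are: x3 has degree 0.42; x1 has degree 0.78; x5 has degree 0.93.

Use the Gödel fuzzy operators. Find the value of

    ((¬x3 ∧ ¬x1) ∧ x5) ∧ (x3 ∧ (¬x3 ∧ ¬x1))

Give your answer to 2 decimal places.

¬x3 = 1 − 0.42 = 0.58
¬x1 = 1 − 0.78 = 0.22
¬x3 ∧ ¬x1 = min(a, b) on (0.58, 0.22) = 0.22
(¬x3 ∧ ¬x1) ∧ x5 = min(a, b) on (0.22, 0.93) = 0.22
¬x3 = 1 − 0.42 = 0.58
¬x1 = 1 − 0.78 = 0.22
¬x3 ∧ ¬x1 = min(a, b) on (0.58, 0.22) = 0.22
x3 ∧ (¬x3 ∧ ¬x1) = min(a, b) on (0.42, 0.22) = 0.22
((¬x3 ∧ ¬x1) ∧ x5) ∧ (x3 ∧ (¬x3 ∧ ¬x1)) = min(a, b) on (0.22, 0.22) = 0.22

0.22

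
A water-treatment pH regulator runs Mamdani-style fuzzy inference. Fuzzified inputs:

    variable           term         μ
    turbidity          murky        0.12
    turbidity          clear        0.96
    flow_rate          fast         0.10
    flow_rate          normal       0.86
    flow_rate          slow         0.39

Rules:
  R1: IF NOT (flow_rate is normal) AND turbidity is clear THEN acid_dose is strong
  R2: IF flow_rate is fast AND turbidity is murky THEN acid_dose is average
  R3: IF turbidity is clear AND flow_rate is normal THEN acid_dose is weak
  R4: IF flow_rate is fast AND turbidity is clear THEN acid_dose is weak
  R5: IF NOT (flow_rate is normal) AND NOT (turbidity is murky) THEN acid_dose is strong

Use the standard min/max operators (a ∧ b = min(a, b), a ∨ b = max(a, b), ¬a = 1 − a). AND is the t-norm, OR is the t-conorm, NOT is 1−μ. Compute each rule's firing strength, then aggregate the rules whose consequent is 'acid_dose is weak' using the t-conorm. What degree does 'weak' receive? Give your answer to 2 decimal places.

0.86

R1: ¬normal=1−0.86=0.14, clear=0.96; AND[min(a, b)] → w = 0.14
R2: fast=0.10, murky=0.12; AND[min(a, b)] → w = 0.10
R3: clear=0.96, normal=0.86; AND[min(a, b)] → w = 0.86
R4: fast=0.10, clear=0.96; AND[min(a, b)] → w = 0.10
R5: ¬normal=1−0.86=0.14, ¬murky=1−0.12=0.88; AND[min(a, b)] → w = 0.14
Rules with consequent 'weak': {R3, R4} → strengths 0.86, 0.10
Aggregate via t-conorm [max(a, b)]: 0.86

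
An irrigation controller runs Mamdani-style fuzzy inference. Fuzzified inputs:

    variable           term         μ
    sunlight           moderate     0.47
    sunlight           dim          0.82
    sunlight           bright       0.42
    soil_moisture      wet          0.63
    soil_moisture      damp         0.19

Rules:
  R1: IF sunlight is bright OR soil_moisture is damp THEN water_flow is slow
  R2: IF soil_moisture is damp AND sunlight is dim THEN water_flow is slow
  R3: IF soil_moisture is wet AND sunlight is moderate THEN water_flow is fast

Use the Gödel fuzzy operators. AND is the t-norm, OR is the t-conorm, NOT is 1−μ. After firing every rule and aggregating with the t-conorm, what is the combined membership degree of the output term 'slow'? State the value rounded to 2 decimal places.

0.42

R1: bright=0.42, damp=0.19; OR[max(a, b)] → w = 0.42
R2: damp=0.19, dim=0.82; AND[min(a, b)] → w = 0.19
R3: wet=0.63, moderate=0.47; AND[min(a, b)] → w = 0.47
Rules with consequent 'slow': {R1, R2} → strengths 0.42, 0.19
Aggregate via t-conorm [max(a, b)]: 0.42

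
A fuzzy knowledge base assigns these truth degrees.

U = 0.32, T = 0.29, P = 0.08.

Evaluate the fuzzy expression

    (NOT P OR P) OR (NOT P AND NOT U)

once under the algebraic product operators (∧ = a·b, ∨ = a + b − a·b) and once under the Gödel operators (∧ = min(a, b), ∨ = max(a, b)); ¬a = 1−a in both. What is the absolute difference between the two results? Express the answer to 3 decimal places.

0.052

Under algebraic product:
  NOT P = 1 − 0.0800 = 0.9200
  NOT P OR P = a + b − a·b on (0.9200, 0.0800) = 0.9264
  NOT P = 1 − 0.0800 = 0.9200
  NOT U = 1 − 0.3200 = 0.6800
  NOT P AND NOT U = a·b on (0.9200, 0.6800) = 0.6256
  (NOT P OR P) OR (NOT P AND NOT U) = a + b − a·b on (0.9264, 0.6256) = 0.9724
  → value = 0.9724
Under Gödel:
  NOT P = 1 − 0.08 = 0.92
  NOT P OR P = max(a, b) on (0.92, 0.08) = 0.92
  NOT P = 1 − 0.08 = 0.92
  NOT U = 1 − 0.32 = 0.68
  NOT P AND NOT U = min(a, b) on (0.92, 0.68) = 0.68
  (NOT P OR P) OR (NOT P AND NOT U) = max(a, b) on (0.92, 0.68) = 0.92
  → value = 0.9200
|0.9724 − 0.9200| = 0.052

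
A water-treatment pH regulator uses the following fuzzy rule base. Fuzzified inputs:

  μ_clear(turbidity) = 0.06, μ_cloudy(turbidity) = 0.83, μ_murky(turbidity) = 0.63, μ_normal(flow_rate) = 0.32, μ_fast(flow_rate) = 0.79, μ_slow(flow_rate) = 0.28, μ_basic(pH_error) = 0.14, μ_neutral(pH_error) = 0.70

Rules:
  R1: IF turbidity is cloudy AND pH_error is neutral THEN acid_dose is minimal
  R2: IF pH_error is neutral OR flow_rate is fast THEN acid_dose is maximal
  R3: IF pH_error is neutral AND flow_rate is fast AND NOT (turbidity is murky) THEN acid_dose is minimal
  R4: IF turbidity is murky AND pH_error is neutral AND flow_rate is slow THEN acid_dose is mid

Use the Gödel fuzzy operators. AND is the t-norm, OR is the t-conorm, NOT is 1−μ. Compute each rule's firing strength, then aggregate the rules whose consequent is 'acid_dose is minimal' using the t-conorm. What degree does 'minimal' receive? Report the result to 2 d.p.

0.70

R1: cloudy=0.83, neutral=0.70; AND[min(a, b)] → w = 0.70
R2: neutral=0.70, fast=0.79; OR[max(a, b)] → w = 0.79
R3: neutral=0.70, fast=0.79, ¬murky=1−0.63=0.37; AND[min(a, b)] → w = 0.37
R4: murky=0.63, neutral=0.70, slow=0.28; AND[min(a, b)] → w = 0.28
Rules with consequent 'minimal': {R1, R3} → strengths 0.70, 0.37
Aggregate via t-conorm [max(a, b)]: 0.70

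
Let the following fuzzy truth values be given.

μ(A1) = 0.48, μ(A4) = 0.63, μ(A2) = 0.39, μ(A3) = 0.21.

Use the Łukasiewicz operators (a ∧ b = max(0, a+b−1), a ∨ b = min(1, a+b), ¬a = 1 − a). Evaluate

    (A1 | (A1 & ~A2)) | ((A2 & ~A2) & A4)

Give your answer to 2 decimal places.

~A2 = 1 − 0.39 = 0.61
A1 & ~A2 = max(0, a+b−1) on (0.48, 0.61) = 0.09
A1 | (A1 & ~A2) = min(1, a+b) on (0.48, 0.09) = 0.57
~A2 = 1 − 0.39 = 0.61
A2 & ~A2 = max(0, a+b−1) on (0.39, 0.61) = 0.00
(A2 & ~A2) & A4 = max(0, a+b−1) on (0.00, 0.63) = 0.00
(A1 | (A1 & ~A2)) | ((A2 & ~A2) & A4) = min(1, a+b) on (0.57, 0.00) = 0.57

0.57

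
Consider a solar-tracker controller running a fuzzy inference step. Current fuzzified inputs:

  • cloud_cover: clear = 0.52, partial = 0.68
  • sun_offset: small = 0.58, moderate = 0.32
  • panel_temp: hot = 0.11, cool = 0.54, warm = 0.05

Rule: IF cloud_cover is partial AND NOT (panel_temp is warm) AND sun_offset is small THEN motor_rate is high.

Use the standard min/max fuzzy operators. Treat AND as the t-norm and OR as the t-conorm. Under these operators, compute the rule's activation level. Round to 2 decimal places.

firing strength: partial=0.68, ¬warm=1−0.05=0.95, small=0.58; AND[min(a, b)] → w = 0.58

0.58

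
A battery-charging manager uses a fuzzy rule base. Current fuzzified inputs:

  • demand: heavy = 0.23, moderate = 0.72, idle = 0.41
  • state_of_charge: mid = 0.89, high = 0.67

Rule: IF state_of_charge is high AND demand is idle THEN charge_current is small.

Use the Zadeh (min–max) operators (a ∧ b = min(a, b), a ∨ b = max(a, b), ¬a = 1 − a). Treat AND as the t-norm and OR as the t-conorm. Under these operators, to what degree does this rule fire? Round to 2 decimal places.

firing strength: high=0.67, idle=0.41; AND[min(a, b)] → w = 0.41

0.41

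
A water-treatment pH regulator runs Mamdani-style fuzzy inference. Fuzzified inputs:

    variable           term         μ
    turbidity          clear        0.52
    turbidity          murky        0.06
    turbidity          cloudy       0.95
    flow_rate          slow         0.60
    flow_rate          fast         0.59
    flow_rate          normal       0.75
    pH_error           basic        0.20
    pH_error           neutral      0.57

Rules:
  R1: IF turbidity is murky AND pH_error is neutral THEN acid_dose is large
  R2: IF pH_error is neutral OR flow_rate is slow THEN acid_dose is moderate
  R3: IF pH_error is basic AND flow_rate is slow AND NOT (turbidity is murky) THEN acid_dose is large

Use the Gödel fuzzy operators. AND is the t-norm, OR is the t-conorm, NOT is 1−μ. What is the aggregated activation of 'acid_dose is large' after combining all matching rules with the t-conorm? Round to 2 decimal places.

R1: murky=0.06, neutral=0.57; AND[min(a, b)] → w = 0.06
R2: neutral=0.57, slow=0.60; OR[max(a, b)] → w = 0.60
R3: basic=0.20, slow=0.60, ¬murky=1−0.06=0.94; AND[min(a, b)] → w = 0.20
Rules with consequent 'large': {R1, R3} → strengths 0.06, 0.20
Aggregate via t-conorm [max(a, b)]: 0.20

0.20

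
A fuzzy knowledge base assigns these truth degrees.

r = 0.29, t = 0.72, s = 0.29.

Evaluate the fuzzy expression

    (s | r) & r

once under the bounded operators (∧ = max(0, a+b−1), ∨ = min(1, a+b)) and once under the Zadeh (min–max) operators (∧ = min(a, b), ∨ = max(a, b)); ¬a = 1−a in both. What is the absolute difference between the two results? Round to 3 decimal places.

0.290

Under bounded:
  s | r = min(1, a+b) on (0.29, 0.29) = 0.58
  (s | r) & r = max(0, a+b−1) on (0.58, 0.29) = 0.00
  → value = 0.0000
Under Zadeh (min–max):
  s | r = max(a, b) on (0.29, 0.29) = 0.29
  (s | r) & r = min(a, b) on (0.29, 0.29) = 0.29
  → value = 0.2900
|0.0000 − 0.2900| = 0.290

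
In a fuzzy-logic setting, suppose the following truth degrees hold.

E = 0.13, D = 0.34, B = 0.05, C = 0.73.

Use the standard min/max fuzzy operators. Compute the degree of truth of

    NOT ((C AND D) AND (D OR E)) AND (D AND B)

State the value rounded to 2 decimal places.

0.05

C AND D = min(a, b) on (0.73, 0.34) = 0.34
D OR E = max(a, b) on (0.34, 0.13) = 0.34
(C AND D) AND (D OR E) = min(a, b) on (0.34, 0.34) = 0.34
NOT ((C AND D) AND (D OR E)) = 1 − 0.34 = 0.66
D AND B = min(a, b) on (0.34, 0.05) = 0.05
NOT ((C AND D) AND (D OR E)) AND (D AND B) = min(a, b) on (0.66, 0.05) = 0.05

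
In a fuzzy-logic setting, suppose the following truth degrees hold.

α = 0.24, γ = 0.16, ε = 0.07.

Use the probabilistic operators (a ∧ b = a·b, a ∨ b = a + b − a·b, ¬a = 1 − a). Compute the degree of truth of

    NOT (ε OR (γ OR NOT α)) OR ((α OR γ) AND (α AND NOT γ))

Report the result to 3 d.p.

NOT α = 1 − 0.2400 = 0.7600
γ OR NOT α = a + b − a·b on (0.1600, 0.7600) = 0.7984
ε OR (γ OR NOT α) = a + b − a·b on (0.0700, 0.7984) = 0.8125
NOT (ε OR (γ OR NOT α)) = 1 − 0.8125 = 0.1875
α OR γ = a + b − a·b on (0.2400, 0.1600) = 0.3616
NOT γ = 1 − 0.1600 = 0.8400
α AND NOT γ = a·b on (0.2400, 0.8400) = 0.2016
(α OR γ) AND (α AND NOT γ) = a·b on (0.3616, 0.2016) = 0.0729
NOT (ε OR (γ OR NOT α)) OR ((α OR γ) AND (α AND NOT γ)) = a + b − a·b on (0.1875, 0.0729) = 0.2467

0.247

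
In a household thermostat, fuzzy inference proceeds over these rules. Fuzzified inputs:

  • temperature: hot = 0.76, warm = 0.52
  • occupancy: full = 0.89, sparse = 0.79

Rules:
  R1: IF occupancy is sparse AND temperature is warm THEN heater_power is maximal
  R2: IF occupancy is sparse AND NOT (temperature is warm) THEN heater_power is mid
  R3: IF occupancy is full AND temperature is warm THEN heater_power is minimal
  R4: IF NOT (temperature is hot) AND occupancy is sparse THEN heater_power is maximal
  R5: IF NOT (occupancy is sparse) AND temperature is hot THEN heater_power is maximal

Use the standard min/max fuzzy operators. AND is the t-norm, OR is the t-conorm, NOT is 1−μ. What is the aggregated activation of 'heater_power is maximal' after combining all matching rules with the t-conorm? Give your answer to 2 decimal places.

R1: sparse=0.79, warm=0.52; AND[min(a, b)] → w = 0.52
R2: sparse=0.79, ¬warm=1−0.52=0.48; AND[min(a, b)] → w = 0.48
R3: full=0.89, warm=0.52; AND[min(a, b)] → w = 0.52
R4: ¬hot=1−0.76=0.24, sparse=0.79; AND[min(a, b)] → w = 0.24
R5: ¬sparse=1−0.79=0.21, hot=0.76; AND[min(a, b)] → w = 0.21
Rules with consequent 'maximal': {R1, R4, R5} → strengths 0.52, 0.24, 0.21
Aggregate via t-conorm [max(a, b)]: 0.52

0.52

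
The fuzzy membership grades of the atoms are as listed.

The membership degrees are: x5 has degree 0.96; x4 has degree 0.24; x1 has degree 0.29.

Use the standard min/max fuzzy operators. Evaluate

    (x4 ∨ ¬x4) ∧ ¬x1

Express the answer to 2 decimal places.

¬x4 = 1 − 0.24 = 0.76
x4 ∨ ¬x4 = max(a, b) on (0.24, 0.76) = 0.76
¬x1 = 1 − 0.29 = 0.71
(x4 ∨ ¬x4) ∧ ¬x1 = min(a, b) on (0.76, 0.71) = 0.71

0.71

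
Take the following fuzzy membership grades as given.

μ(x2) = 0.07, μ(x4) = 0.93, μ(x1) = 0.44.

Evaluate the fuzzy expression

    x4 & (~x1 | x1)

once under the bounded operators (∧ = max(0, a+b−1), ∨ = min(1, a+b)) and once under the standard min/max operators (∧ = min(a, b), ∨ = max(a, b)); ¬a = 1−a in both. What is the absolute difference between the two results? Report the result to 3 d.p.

Under bounded:
  ~x1 = 1 − 0.44 = 0.56
  ~x1 | x1 = min(1, a+b) on (0.56, 0.44) = 1.00
  x4 & (~x1 | x1) = max(0, a+b−1) on (0.93, 1.00) = 0.93
  → value = 0.9300
Under standard min/max:
  ~x1 = 1 − 0.44 = 0.56
  ~x1 | x1 = max(a, b) on (0.56, 0.44) = 0.56
  x4 & (~x1 | x1) = min(a, b) on (0.93, 0.56) = 0.56
  → value = 0.5600
|0.9300 − 0.5600| = 0.370

0.370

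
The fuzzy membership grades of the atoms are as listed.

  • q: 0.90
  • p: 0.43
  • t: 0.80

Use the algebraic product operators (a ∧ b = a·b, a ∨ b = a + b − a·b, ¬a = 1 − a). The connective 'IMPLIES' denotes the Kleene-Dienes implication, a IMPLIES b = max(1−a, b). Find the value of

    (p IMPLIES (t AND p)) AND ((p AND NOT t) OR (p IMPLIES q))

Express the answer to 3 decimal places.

t AND p = a·b on (0.8000, 0.4300) = 0.3440
p IMPLIES (t AND p)  [Kleene-Dienes: max(1−a, b)] with a=0.4300, b=0.3440 → 0.5700
NOT t = 1 − 0.8000 = 0.2000
p AND NOT t = a·b on (0.4300, 0.2000) = 0.0860
p IMPLIES q  [Kleene-Dienes: max(1−a, b)] with a=0.4300, b=0.9000 → 0.9000
(p AND NOT t) OR (p IMPLIES q) = a + b − a·b on (0.0860, 0.9000) = 0.9086
(p IMPLIES (t AND p)) AND ((p AND NOT t) OR (p IMPLIES q)) = a·b on (0.5700, 0.9086) = 0.5179

0.518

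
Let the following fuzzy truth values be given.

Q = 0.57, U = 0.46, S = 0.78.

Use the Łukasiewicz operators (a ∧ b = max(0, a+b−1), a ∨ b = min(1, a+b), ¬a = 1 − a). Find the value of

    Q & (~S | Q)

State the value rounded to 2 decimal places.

~S = 1 − 0.78 = 0.22
~S | Q = min(1, a+b) on (0.22, 0.57) = 0.79
Q & (~S | Q) = max(0, a+b−1) on (0.57, 0.79) = 0.36

0.36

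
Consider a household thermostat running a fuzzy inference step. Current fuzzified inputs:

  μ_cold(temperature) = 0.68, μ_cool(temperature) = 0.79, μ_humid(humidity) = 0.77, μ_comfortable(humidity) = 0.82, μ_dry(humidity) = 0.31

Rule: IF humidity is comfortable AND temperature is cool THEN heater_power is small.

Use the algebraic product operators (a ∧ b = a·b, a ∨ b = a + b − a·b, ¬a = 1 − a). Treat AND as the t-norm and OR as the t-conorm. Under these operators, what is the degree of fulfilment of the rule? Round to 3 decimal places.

firing strength: comfortable=0.82, cool=0.79; AND[a·b] → w = 0.6478

0.648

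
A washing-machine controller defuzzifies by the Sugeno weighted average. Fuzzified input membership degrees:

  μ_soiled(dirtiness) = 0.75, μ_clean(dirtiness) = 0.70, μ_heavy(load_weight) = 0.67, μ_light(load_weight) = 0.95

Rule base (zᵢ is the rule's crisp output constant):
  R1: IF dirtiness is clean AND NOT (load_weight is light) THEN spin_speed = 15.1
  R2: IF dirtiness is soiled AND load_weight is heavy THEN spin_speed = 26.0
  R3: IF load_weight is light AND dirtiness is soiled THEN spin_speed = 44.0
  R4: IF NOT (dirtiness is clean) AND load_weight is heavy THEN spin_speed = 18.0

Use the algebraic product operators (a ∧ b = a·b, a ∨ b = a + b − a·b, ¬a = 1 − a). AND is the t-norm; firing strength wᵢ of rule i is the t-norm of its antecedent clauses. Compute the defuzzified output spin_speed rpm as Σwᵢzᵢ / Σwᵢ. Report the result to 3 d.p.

R1 (z=15.1): clean=0.70, ¬light=1−0.95=0.05; AND[a·b] → w = 0.0350
R2 (z=26.0): soiled=0.75, heavy=0.67; AND[a·b] → w = 0.5025
R3 (z=44.0): light=0.95, soiled=0.75; AND[a·b] → w = 0.7125
R4 (z=18.0): ¬clean=1−0.70=0.30, heavy=0.67; AND[a·b] → w = 0.2010
Weighted average = (0.0350·15.1 + 0.5025·26.0 + 0.7125·44.0 + 0.2010·18.0) / (0.0350 + 0.5025 + 0.7125 + 0.2010)
  = 48.5615 / 1.4510 = 33.468

33.468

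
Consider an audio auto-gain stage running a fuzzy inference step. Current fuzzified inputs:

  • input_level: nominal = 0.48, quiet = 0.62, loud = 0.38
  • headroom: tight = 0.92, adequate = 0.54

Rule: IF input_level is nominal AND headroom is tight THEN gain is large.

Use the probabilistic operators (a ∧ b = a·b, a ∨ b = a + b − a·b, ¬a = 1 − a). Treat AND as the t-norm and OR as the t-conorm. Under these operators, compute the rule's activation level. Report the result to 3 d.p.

0.442

firing strength: nominal=0.48, tight=0.92; AND[a·b] → w = 0.4416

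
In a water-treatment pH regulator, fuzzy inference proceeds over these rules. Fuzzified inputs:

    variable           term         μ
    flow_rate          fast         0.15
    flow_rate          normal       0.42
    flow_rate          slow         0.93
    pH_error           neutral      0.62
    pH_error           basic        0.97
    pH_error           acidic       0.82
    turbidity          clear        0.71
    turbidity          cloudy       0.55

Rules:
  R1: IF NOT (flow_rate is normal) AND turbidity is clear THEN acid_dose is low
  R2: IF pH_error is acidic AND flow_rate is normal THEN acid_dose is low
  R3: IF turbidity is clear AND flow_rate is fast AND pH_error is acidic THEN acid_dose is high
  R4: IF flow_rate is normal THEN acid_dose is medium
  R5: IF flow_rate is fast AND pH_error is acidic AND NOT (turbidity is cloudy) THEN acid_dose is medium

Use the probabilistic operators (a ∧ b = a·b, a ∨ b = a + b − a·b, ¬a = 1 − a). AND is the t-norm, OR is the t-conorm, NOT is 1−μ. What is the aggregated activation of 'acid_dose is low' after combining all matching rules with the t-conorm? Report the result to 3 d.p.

R1: ¬normal=1−0.42=0.58, clear=0.71; AND[a·b] → w = 0.4118
R2: acidic=0.82, normal=0.42; AND[a·b] → w = 0.3444
R3: clear=0.71, fast=0.15, acidic=0.82; AND[a·b] → w = 0.0873
R4: normal=0.42 → w = 0.4200
R5: fast=0.15, acidic=0.82, ¬cloudy=1−0.55=0.45; AND[a·b] → w = 0.0553
Rules with consequent 'low': {R1, R2} → strengths 0.4118, 0.3444
Aggregate via t-conorm [a + b − a·b]: 0.6144

0.614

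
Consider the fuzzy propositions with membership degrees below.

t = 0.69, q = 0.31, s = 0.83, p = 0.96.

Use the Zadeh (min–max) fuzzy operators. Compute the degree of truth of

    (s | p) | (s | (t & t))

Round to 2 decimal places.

s | p = max(a, b) on (0.83, 0.96) = 0.96
t & t = min(a, b) on (0.69, 0.69) = 0.69
s | (t & t) = max(a, b) on (0.83, 0.69) = 0.83
(s | p) | (s | (t & t)) = max(a, b) on (0.96, 0.83) = 0.96

0.96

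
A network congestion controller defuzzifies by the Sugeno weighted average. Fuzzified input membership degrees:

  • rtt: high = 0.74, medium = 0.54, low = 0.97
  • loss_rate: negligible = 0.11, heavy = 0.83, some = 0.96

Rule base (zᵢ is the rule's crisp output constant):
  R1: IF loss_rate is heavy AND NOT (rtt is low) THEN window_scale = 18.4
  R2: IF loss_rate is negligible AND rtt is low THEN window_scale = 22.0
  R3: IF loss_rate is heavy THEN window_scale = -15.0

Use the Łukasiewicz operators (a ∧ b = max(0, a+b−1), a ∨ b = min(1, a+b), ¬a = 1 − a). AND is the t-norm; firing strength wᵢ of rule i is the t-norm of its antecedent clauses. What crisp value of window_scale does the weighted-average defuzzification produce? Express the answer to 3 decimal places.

-11.747

R1 (z=18.4): heavy=0.83, ¬low=1−0.97=0.03; AND[max(0, a+b−1)] → w = 0.00
R2 (z=22.0): negligible=0.11, low=0.97; AND[max(0, a+b−1)] → w = 0.08
R3 (z=-15.0): heavy=0.83 → w = 0.83
Weighted average = (0.00·18.4 + 0.08·22.0 + 0.83·-15.0) / (0.00 + 0.08 + 0.83)
  = -10.6900 / 0.9100 = -11.747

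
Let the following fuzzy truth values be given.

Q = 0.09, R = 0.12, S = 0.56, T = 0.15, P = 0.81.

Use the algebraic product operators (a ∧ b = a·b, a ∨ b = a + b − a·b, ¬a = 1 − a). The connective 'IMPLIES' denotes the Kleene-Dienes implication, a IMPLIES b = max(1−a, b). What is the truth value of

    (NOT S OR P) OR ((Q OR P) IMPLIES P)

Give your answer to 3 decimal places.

0.980

NOT S = 1 − 0.5600 = 0.4400
NOT S OR P = a + b − a·b on (0.4400, 0.8100) = 0.8936
Q OR P = a + b − a·b on (0.0900, 0.8100) = 0.8271
(Q OR P) IMPLIES P  [Kleene-Dienes: max(1−a, b)] with a=0.8271, b=0.8100 → 0.8100
(NOT S OR P) OR ((Q OR P) IMPLIES P) = a + b − a·b on (0.8936, 0.8100) = 0.9798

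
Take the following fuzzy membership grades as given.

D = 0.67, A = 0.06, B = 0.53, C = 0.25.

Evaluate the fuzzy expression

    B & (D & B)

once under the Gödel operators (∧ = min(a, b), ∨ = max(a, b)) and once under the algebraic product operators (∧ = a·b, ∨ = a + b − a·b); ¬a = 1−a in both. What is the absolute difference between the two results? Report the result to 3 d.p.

Under Gödel:
  D & B = min(a, b) on (0.67, 0.53) = 0.53
  B & (D & B) = min(a, b) on (0.53, 0.53) = 0.53
  → value = 0.5300
Under algebraic product:
  D & B = a·b on (0.6700, 0.5300) = 0.3551
  B & (D & B) = a·b on (0.5300, 0.3551) = 0.1882
  → value = 0.1882
|0.5300 − 0.1882| = 0.342

0.342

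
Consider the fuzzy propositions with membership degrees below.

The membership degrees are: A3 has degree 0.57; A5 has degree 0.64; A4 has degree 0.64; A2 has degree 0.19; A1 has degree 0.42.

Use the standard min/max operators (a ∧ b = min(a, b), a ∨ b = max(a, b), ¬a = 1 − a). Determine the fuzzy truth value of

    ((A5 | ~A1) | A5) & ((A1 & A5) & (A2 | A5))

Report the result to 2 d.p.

0.42

~A1 = 1 − 0.42 = 0.58
A5 | ~A1 = max(a, b) on (0.64, 0.58) = 0.64
(A5 | ~A1) | A5 = max(a, b) on (0.64, 0.64) = 0.64
A1 & A5 = min(a, b) on (0.42, 0.64) = 0.42
A2 | A5 = max(a, b) on (0.19, 0.64) = 0.64
(A1 & A5) & (A2 | A5) = min(a, b) on (0.42, 0.64) = 0.42
((A5 | ~A1) | A5) & ((A1 & A5) & (A2 | A5)) = min(a, b) on (0.64, 0.42) = 0.42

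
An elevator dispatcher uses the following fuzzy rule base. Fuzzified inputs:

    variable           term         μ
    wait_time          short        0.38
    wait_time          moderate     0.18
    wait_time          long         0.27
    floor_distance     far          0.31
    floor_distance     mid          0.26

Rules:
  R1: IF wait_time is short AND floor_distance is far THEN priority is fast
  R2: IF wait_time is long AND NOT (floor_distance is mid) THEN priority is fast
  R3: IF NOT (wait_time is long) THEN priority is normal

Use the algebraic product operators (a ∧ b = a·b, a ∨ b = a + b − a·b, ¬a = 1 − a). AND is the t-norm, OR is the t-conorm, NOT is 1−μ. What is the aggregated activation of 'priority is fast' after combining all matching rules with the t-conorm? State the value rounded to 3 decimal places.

R1: short=0.38, far=0.31; AND[a·b] → w = 0.1178
R2: long=0.27, ¬mid=1−0.26=0.74; AND[a·b] → w = 0.1998
R3: ¬long=1−0.27=0.73 → w = 0.7300
Rules with consequent 'fast': {R1, R2} → strengths 0.1178, 0.1998
Aggregate via t-conorm [a + b − a·b]: 0.2941

0.294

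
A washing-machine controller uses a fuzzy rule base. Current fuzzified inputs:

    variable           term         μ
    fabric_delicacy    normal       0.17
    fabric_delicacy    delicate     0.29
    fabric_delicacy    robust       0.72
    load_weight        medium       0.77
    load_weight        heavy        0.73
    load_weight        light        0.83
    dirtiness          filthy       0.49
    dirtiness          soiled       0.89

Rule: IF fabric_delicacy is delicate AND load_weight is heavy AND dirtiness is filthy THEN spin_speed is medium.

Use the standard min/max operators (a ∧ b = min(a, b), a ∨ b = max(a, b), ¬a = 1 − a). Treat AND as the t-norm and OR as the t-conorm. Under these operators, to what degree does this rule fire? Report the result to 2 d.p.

0.29

firing strength: delicate=0.29, heavy=0.73, filthy=0.49; AND[min(a, b)] → w = 0.29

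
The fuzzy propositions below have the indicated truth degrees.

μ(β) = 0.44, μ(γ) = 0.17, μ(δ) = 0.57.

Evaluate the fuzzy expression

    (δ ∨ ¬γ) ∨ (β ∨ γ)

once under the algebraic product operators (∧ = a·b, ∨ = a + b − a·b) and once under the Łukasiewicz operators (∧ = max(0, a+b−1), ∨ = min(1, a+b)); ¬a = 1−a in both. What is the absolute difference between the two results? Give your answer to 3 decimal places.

Under algebraic product:
  ¬γ = 1 − 0.1700 = 0.8300
  δ ∨ ¬γ = a + b − a·b on (0.5700, 0.8300) = 0.9269
  β ∨ γ = a + b − a·b on (0.4400, 0.1700) = 0.5352
  (δ ∨ ¬γ) ∨ (β ∨ γ) = a + b − a·b on (0.9269, 0.5352) = 0.9660
  → value = 0.9660
Under Łukasiewicz:
  ¬γ = 1 − 0.17 = 0.83
  δ ∨ ¬γ = min(1, a+b) on (0.57, 0.83) = 1.00
  β ∨ γ = min(1, a+b) on (0.44, 0.17) = 0.61
  (δ ∨ ¬γ) ∨ (β ∨ γ) = min(1, a+b) on (1.00, 0.61) = 1.00
  → value = 1.0000
|0.9660 − 1.0000| = 0.034

0.034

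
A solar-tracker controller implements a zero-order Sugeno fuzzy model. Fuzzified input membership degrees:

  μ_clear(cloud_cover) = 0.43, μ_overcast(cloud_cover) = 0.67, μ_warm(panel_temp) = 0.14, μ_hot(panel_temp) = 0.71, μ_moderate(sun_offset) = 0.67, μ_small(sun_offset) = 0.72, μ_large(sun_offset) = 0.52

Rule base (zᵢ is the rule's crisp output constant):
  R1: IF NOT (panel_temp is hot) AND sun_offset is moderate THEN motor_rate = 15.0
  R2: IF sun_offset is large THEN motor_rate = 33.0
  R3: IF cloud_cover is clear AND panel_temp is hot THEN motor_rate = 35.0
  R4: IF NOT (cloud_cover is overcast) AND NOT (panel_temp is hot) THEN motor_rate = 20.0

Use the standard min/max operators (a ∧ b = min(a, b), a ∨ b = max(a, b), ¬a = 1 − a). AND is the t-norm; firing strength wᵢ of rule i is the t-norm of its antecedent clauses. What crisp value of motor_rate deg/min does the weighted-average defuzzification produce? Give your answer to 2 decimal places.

R1 (z=15.0): ¬hot=1−0.71=0.29, moderate=0.67; AND[min(a, b)] → w = 0.29
R2 (z=33.0): large=0.52 → w = 0.52
R3 (z=35.0): clear=0.43, hot=0.71; AND[min(a, b)] → w = 0.43
R4 (z=20.0): ¬overcast=1−0.67=0.33, ¬hot=1−0.71=0.29; AND[min(a, b)] → w = 0.29
Weighted average = (0.29·15.0 + 0.52·33.0 + 0.43·35.0 + 0.29·20.0) / (0.29 + 0.52 + 0.43 + 0.29)
  = 42.3600 / 1.5300 = 27.69

27.69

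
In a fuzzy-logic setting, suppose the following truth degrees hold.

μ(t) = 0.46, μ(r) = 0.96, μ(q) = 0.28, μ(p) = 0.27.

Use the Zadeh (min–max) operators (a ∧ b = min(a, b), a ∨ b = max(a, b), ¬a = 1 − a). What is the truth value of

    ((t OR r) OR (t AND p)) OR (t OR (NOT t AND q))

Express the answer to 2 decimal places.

t OR r = max(a, b) on (0.46, 0.96) = 0.96
t AND p = min(a, b) on (0.46, 0.27) = 0.27
(t OR r) OR (t AND p) = max(a, b) on (0.96, 0.27) = 0.96
NOT t = 1 − 0.46 = 0.54
NOT t AND q = min(a, b) on (0.54, 0.28) = 0.28
t OR (NOT t AND q) = max(a, b) on (0.46, 0.28) = 0.46
((t OR r) OR (t AND p)) OR (t OR (NOT t AND q)) = max(a, b) on (0.96, 0.46) = 0.96

0.96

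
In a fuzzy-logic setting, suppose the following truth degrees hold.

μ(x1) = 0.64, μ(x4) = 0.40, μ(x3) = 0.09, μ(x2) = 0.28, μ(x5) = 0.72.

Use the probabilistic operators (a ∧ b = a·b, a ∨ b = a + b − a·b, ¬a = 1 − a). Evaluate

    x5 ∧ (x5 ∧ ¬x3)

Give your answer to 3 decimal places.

¬x3 = 1 − 0.0900 = 0.9100
x5 ∧ ¬x3 = a·b on (0.7200, 0.9100) = 0.6552
x5 ∧ (x5 ∧ ¬x3) = a·b on (0.7200, 0.6552) = 0.4717

0.472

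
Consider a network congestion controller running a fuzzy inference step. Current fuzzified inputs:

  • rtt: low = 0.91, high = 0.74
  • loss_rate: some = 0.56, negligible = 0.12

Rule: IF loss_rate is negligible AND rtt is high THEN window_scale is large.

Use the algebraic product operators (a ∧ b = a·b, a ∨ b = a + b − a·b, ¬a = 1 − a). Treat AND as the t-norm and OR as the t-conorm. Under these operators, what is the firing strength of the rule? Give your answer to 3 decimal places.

firing strength: negligible=0.12, high=0.74; AND[a·b] → w = 0.0888

0.089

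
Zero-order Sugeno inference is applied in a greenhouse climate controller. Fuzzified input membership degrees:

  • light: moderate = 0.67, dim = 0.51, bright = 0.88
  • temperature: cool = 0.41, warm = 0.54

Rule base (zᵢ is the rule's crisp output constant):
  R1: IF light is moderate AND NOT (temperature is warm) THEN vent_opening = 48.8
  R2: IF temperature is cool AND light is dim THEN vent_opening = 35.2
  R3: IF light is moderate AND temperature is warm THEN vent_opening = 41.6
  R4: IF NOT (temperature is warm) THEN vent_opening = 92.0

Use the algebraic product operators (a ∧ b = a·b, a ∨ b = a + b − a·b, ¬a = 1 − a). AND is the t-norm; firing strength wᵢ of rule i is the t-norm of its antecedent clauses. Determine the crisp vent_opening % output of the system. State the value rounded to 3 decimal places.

R1 (z=48.8): moderate=0.67, ¬warm=1−0.54=0.46; AND[a·b] → w = 0.3082
R2 (z=35.2): cool=0.41, dim=0.51; AND[a·b] → w = 0.2091
R3 (z=41.6): moderate=0.67, warm=0.54; AND[a·b] → w = 0.3618
R4 (z=92.0): ¬warm=1−0.54=0.46 → w = 0.4600
Weighted average = (0.3082·48.8 + 0.2091·35.2 + 0.3618·41.6 + 0.4600·92.0) / (0.3082 + 0.2091 + 0.3618 + 0.4600)
  = 79.7714 / 1.3391 = 59.571

59.571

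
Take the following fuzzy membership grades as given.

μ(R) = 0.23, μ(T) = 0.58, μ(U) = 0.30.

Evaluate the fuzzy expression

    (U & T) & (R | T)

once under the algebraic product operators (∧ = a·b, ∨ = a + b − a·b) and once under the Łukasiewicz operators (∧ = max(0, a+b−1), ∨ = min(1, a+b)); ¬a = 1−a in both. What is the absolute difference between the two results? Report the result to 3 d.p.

0.118

Under algebraic product:
  U & T = a·b on (0.3000, 0.5800) = 0.1740
  R | T = a + b − a·b on (0.2300, 0.5800) = 0.6766
  (U & T) & (R | T) = a·b on (0.1740, 0.6766) = 0.1177
  → value = 0.1177
Under Łukasiewicz:
  U & T = max(0, a+b−1) on (0.30, 0.58) = 0.00
  R | T = min(1, a+b) on (0.23, 0.58) = 0.81
  (U & T) & (R | T) = max(0, a+b−1) on (0.00, 0.81) = 0.00
  → value = 0.0000
|0.1177 − 0.0000| = 0.118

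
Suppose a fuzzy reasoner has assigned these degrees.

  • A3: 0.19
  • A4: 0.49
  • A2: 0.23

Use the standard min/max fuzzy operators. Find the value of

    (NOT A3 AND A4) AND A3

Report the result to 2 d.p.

NOT A3 = 1 − 0.19 = 0.81
NOT A3 AND A4 = min(a, b) on (0.81, 0.49) = 0.49
(NOT A3 AND A4) AND A3 = min(a, b) on (0.49, 0.19) = 0.19

0.19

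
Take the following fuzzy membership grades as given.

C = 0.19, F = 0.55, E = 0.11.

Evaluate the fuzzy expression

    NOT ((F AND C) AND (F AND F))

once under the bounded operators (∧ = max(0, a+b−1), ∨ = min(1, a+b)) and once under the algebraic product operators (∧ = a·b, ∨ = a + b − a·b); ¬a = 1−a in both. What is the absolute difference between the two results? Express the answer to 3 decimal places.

Under bounded:
  F AND C = max(0, a+b−1) on (0.55, 0.19) = 0.00
  F AND F = max(0, a+b−1) on (0.55, 0.55) = 0.10
  (F AND C) AND (F AND F) = max(0, a+b−1) on (0.00, 0.10) = 0.00
  NOT ((F AND C) AND (F AND F)) = 1 − 0.00 = 1.00
  → value = 1.0000
Under algebraic product:
  F AND C = a·b on (0.5500, 0.1900) = 0.1045
  F AND F = a·b on (0.5500, 0.5500) = 0.3025
  (F AND C) AND (F AND F) = a·b on (0.1045, 0.3025) = 0.0316
  NOT ((F AND C) AND (F AND F)) = 1 − 0.0316 = 0.9684
  → value = 0.9684
|1.0000 − 0.9684| = 0.032

0.032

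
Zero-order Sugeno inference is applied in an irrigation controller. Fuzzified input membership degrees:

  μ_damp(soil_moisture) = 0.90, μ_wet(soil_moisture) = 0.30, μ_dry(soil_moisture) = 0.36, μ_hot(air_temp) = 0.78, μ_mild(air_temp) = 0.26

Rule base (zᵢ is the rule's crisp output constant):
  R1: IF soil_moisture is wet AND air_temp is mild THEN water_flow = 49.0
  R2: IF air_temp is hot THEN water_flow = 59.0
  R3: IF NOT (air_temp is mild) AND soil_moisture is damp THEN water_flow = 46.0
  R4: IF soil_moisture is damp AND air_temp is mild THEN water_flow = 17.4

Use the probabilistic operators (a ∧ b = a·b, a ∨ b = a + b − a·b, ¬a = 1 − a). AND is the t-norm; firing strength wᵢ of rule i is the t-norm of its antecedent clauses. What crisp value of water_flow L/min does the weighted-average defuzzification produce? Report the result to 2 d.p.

48.09

R1 (z=49.0): wet=0.30, mild=0.26; AND[a·b] → w = 0.0780
R2 (z=59.0): hot=0.78 → w = 0.7800
R3 (z=46.0): ¬mild=1−0.26=0.74, damp=0.90; AND[a·b] → w = 0.6660
R4 (z=17.4): damp=0.90, mild=0.26; AND[a·b] → w = 0.2340
Weighted average = (0.0780·49.0 + 0.7800·59.0 + 0.6660·46.0 + 0.2340·17.4) / (0.0780 + 0.7800 + 0.6660 + 0.2340)
  = 84.5496 / 1.7580 = 48.09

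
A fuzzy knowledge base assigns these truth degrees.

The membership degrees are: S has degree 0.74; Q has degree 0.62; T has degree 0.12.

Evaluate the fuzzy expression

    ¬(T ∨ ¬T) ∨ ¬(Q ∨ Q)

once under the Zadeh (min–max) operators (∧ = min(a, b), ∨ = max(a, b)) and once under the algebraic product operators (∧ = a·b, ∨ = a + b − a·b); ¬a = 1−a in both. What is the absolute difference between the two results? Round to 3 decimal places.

0.145

Under Zadeh (min–max):
  ¬T = 1 − 0.12 = 0.88
  T ∨ ¬T = max(a, b) on (0.12, 0.88) = 0.88
  ¬(T ∨ ¬T) = 1 − 0.88 = 0.12
  Q ∨ Q = max(a, b) on (0.62, 0.62) = 0.62
  ¬(Q ∨ Q) = 1 − 0.62 = 0.38
  ¬(T ∨ ¬T) ∨ ¬(Q ∨ Q) = max(a, b) on (0.12, 0.38) = 0.38
  → value = 0.3800
Under algebraic product:
  ¬T = 1 − 0.1200 = 0.8800
  T ∨ ¬T = a + b − a·b on (0.1200, 0.8800) = 0.8944
  ¬(T ∨ ¬T) = 1 − 0.8944 = 0.1056
  Q ∨ Q = a + b − a·b on (0.6200, 0.6200) = 0.8556
  ¬(Q ∨ Q) = 1 − 0.8556 = 0.1444
  ¬(T ∨ ¬T) ∨ ¬(Q ∨ Q) = a + b − a·b on (0.1056, 0.1444) = 0.2348
  → value = 0.2348
|0.3800 − 0.2348| = 0.145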